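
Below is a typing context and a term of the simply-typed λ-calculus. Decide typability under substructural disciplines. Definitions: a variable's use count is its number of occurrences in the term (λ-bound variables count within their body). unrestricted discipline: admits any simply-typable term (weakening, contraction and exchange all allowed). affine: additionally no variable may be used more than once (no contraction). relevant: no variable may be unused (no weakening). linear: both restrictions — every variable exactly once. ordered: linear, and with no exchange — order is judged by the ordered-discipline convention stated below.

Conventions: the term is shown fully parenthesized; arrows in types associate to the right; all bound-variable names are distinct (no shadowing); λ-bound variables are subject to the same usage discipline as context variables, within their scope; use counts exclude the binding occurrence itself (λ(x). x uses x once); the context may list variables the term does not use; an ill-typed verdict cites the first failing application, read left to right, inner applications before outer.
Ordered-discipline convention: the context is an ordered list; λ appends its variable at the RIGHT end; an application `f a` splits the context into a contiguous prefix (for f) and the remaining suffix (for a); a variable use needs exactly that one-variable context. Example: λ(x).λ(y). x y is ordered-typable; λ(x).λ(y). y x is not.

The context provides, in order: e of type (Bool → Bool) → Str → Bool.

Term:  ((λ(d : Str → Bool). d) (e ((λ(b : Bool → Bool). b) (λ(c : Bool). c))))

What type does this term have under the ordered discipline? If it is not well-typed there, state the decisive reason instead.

term : Str → Bool
usage: e=1, d (λ-bound)=1, b (λ-bound)=1, c (λ-bound)=1
uses in reading order: d, e, b, c
typing: well-typed — term : Str → Bool
across the five disciplines: ordered ✓; linear ✓; affine ✓; relevant ✓; unrestricted ✓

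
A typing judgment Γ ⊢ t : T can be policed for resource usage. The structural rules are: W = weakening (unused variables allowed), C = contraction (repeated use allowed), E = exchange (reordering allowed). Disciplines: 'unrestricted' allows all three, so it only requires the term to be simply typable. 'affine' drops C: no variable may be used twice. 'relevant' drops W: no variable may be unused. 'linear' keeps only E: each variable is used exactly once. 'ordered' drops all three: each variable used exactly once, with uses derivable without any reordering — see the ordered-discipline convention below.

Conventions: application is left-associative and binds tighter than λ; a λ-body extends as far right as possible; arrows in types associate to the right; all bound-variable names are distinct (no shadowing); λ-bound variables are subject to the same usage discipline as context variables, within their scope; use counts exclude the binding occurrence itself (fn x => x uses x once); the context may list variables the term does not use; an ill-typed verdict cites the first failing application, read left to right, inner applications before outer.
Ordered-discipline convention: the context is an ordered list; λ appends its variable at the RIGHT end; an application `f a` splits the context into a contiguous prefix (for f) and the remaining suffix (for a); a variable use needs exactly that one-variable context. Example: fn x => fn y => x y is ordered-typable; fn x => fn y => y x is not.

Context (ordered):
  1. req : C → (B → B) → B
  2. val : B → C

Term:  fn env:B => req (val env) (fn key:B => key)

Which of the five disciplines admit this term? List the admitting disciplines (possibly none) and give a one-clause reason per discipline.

accepted by: ordered, linear, affine, relevant, unrestricted
use counts: req ×1, val ×1, env (λ-bound) ×1, key (λ-bound) ×1
uses in reading order: req, val, env, key
typing: the term checks, with type B → B
ordered: ✓ — req, val, env, key once each; derivable with no W/C/E
linear: ✓ — single use per variable (req, val, env, key)
affine: ✓ — at most one use each (req, val, env, key)
relevant: ✓ — at least one use each (req, val, env, key)
unrestricted: ✓ — well-typed at B → B; no restrictions here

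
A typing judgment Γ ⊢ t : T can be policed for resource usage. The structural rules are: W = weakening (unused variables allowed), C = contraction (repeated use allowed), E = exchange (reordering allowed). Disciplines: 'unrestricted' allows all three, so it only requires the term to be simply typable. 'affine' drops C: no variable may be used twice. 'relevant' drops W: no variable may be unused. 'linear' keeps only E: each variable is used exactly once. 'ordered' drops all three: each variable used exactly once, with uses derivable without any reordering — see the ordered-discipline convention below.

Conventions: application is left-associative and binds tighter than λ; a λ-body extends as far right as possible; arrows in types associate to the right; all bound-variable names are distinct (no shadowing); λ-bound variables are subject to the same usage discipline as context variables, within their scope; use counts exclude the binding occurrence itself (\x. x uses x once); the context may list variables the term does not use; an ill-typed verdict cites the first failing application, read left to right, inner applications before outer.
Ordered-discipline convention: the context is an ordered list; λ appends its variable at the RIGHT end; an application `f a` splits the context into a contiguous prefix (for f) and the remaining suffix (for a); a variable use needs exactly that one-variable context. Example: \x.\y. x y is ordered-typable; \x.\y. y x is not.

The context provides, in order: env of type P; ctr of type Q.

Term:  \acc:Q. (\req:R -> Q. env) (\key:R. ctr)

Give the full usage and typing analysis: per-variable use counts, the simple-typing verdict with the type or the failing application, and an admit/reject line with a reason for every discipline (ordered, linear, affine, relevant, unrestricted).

counts: env=1; ctr=1; acc [bound]=0; req [bound]=0; key [bound]=0
order of uses: env, ctr
typing: ✓ — Q -> P
ordered ✗ (acc, req, key left unused)
linear ✗ (acc, req, key left unused)
affine ✓ (no duplicate uses among env, ctr, acc, req, key)
relevant ✗ (acc, req, key left unused)
unrestricted ✓ (typability at Q -> P is all that's needed)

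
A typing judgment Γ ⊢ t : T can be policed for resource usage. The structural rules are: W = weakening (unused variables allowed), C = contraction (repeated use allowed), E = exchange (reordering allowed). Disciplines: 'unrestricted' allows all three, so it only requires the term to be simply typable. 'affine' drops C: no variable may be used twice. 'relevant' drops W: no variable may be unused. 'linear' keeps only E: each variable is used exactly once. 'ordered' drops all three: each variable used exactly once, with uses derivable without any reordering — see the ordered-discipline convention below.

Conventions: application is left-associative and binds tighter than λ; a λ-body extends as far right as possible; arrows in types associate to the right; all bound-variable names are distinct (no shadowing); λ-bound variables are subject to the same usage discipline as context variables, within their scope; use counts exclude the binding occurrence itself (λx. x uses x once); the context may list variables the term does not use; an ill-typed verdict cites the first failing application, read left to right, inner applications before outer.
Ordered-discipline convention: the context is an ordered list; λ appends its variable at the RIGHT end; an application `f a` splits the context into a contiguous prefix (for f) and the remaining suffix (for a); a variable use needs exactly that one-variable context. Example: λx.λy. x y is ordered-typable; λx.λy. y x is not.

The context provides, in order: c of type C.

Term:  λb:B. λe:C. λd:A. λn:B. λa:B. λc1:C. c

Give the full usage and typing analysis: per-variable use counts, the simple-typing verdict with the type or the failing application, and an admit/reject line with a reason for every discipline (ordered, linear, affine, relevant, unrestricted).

variable uses: c: 1×, b [bound]: 0×, e [bound]: 0×, d [bound]: 0×, n [bound]: 0×, a [bound]: 0×, c1 [bound]: 0×
uses in reading order: c
typing: well-typed — term : B -> C -> A -> B -> B -> C -> C
ordered: ✗, b, e, d, n, a, c1 left unused
linear: ✗, b, e, d, n, a, c1 left unused
affine: ✓, none of c, b, e, d, n, a, c1 used more than once
relevant: ✗, b, e, d, n, a, c1 left unused
unrestricted: ✓, typability at B -> C -> A -> B -> B -> C -> C is all that's needed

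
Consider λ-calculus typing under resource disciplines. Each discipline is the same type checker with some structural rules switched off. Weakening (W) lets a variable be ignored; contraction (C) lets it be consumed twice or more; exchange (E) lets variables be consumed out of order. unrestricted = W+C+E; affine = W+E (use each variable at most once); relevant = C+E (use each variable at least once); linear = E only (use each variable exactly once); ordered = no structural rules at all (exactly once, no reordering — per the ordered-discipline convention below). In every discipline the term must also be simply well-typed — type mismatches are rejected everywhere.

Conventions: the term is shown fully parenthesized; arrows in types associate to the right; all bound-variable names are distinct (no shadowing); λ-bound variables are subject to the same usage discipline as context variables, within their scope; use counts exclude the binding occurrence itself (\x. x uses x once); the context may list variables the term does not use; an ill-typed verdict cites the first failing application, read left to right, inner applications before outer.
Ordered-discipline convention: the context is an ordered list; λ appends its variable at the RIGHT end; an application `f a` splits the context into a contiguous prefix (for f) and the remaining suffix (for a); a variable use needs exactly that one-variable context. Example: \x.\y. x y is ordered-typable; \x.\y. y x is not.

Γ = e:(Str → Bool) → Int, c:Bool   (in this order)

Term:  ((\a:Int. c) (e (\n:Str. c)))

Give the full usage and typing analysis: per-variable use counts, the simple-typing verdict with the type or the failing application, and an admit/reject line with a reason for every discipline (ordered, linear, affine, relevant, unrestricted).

usage: e ×1, c ×2, a [bound] ×0, n [bound] ×0
uses in reading order: c, e, c
typing: well-typed at Bool
ordered: ✗ — repeated use of c ×2; a, n never used (weakening)
linear: ✗ — repeated use of c ×2; a, n never used (weakening)
affine: ✗ — repeated use of c ×2
relevant: ✗ — a, n never used (weakening)
unrestricted: ✓ — type-checks (Bool) and nothing is barred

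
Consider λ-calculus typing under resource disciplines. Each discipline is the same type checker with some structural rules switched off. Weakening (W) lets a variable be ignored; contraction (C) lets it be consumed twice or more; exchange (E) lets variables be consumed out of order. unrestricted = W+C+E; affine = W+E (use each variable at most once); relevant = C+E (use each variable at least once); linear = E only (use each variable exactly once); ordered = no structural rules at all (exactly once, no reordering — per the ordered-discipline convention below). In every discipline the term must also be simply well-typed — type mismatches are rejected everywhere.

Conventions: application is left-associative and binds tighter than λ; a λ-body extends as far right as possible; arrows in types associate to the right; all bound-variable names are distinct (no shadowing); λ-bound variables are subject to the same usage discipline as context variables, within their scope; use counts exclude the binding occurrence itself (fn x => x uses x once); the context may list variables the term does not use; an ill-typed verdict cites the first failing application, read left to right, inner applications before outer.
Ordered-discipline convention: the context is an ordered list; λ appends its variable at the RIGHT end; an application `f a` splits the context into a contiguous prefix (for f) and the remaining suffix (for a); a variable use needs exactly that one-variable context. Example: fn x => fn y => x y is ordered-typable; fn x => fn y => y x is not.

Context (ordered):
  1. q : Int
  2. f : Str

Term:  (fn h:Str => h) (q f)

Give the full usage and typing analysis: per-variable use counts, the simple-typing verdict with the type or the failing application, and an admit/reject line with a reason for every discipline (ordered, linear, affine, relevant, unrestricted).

usage: q=1; f=1; h [bound]=1
order of uses: h, q, f
typing: ill-typed: non-arrow in function slot: Int
ordered ✗ (fails simple typing)
linear ✗ (a type mismatch blocks all five)
affine ✗ (the type mismatch rejects it)
relevant ✗ (not simply typable)
unrestricted ✗ (fails simple typing)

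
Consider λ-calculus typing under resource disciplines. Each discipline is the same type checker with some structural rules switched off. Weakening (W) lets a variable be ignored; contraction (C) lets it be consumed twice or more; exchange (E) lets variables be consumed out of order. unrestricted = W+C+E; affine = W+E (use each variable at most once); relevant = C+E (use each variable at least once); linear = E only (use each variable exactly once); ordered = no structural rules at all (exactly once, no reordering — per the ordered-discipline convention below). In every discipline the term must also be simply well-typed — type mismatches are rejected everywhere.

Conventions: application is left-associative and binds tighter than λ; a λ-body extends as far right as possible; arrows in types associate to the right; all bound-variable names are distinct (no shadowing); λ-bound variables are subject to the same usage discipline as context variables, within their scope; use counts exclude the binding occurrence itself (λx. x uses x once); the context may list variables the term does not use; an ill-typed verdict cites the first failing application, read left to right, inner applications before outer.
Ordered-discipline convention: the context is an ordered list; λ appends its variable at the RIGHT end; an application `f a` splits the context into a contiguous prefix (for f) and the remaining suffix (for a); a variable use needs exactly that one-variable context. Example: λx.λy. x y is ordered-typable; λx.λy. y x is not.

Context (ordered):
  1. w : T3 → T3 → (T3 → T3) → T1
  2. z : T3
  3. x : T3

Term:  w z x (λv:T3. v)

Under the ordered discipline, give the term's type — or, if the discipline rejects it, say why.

term : T1
counts: w ×1, z ×1, x ×1, v [bound] ×1
left-to-right use order: w, z, x, v
typing: well-typed — term : T1
summary: ordered ✓ | linear ✓ | affine ✓ | relevant ✓ | unrestricted ✓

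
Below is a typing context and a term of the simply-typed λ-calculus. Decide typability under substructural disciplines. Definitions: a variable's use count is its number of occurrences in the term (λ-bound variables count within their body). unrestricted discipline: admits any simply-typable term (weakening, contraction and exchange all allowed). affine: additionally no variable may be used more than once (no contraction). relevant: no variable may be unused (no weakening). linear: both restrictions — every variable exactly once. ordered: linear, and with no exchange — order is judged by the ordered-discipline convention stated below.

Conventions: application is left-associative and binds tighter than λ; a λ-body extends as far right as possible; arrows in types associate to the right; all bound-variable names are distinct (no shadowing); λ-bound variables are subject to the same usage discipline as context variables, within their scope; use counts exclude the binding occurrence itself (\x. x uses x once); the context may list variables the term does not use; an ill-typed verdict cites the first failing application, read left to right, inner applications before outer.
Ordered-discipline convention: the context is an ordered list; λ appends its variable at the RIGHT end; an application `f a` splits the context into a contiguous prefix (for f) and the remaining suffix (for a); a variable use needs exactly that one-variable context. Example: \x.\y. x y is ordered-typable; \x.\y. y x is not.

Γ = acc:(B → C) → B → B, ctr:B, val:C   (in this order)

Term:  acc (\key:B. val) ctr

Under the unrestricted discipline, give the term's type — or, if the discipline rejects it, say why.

term : B
counts: acc=1, ctr=1, val=1, key (λ-bound)=0
left-to-right use order: acc, val, ctr
typing: ✓ — B
across the five disciplines: ordered ✗ | linear ✗ | affine ✓ | relevant ✗ | unrestricted ✓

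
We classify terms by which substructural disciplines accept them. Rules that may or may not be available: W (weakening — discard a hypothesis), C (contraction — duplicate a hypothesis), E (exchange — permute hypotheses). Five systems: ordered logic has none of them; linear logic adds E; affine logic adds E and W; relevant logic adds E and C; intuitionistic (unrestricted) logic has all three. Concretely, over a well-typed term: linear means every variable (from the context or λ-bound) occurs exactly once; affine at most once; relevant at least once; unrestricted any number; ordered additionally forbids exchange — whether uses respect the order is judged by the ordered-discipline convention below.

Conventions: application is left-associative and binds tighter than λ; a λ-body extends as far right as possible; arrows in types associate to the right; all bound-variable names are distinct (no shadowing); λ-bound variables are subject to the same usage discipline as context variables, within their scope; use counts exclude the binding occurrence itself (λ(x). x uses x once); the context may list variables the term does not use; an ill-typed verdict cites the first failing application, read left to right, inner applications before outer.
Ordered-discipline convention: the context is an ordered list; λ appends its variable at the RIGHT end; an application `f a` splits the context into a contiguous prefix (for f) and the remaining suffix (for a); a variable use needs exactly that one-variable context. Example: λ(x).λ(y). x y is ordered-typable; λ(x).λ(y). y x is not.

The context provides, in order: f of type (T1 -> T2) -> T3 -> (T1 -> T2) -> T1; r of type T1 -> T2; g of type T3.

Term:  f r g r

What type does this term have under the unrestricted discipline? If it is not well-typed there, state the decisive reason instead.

term : T1
counts: f: 1×; r: 2×; g: 1×
order of uses: f, r, g, r
typing: well-typed — term : T1
summary: ordered ✗, linear ✗, affine ✗, relevant ✓, unrestricted ✓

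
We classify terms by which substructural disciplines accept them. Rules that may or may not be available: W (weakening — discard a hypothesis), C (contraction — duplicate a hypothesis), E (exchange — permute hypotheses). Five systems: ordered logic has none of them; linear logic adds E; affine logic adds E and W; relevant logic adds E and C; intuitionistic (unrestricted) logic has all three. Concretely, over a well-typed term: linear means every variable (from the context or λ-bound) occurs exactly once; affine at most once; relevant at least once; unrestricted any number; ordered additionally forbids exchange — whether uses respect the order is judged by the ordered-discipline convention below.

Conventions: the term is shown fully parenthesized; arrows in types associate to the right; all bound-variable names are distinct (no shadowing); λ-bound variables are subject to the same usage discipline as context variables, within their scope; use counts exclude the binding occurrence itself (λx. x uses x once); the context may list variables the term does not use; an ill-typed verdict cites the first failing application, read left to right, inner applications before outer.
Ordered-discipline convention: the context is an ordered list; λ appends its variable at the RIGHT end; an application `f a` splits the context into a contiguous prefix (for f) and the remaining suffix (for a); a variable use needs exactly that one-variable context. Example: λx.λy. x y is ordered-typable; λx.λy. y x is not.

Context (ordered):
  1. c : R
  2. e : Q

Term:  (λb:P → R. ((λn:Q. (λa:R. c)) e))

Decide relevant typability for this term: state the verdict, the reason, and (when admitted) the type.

no — b, n, a left unused
variable uses: c: 1×, e: 1×, b [bound]: 0×, n [bound]: 0×, a [bound]: 0×
left-to-right use order: c, e
typing: ✓ — (P → R) → R → R
across the five disciplines: ordered ✗ · linear ✗ · affine ✓ · relevant ✗ · unrestricted ✓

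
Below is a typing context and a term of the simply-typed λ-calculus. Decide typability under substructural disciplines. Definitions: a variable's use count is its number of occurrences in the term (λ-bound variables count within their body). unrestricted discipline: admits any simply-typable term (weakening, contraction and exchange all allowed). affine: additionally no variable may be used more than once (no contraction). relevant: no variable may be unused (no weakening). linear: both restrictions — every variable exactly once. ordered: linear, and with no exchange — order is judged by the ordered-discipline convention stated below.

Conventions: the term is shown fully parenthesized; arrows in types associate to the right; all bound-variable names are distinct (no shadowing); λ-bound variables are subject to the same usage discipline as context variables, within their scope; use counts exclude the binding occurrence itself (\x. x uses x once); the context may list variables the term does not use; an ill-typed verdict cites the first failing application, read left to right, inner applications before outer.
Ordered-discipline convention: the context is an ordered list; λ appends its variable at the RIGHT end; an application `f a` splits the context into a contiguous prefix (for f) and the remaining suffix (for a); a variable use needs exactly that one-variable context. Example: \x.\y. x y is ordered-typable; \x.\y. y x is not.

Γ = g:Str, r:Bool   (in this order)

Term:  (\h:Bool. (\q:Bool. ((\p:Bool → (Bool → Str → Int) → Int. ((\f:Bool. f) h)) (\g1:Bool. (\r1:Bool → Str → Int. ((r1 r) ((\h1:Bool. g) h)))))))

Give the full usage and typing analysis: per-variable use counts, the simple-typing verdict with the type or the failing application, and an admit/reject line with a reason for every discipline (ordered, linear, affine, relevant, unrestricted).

usage: g: 1×, r: 1×, h (λ-bound): 2×, q (λ-bound): 0×, p (λ-bound): 0×, f (λ-bound): 1×, g1 (λ-bound): 0×, r1 (λ-bound): 1×, h1 (λ-bound): 0×
left-to-right use order: f, h, r1, r, g, h
typing: well-typed at Bool → Bool → Bool
ordered ✗ (needs contraction — h ×2; unused: q, p, g1, h1 — weakening required)
linear ✗ (needs contraction — h ×2; unused: q, p, g1, h1 — weakening required)
affine ✗ (needs contraction — h ×2)
relevant ✗ (unused: q, p, g1, h1 — weakening required)
unrestricted ✓ (well-typed at Bool → Bool → Bool; no restrictions here)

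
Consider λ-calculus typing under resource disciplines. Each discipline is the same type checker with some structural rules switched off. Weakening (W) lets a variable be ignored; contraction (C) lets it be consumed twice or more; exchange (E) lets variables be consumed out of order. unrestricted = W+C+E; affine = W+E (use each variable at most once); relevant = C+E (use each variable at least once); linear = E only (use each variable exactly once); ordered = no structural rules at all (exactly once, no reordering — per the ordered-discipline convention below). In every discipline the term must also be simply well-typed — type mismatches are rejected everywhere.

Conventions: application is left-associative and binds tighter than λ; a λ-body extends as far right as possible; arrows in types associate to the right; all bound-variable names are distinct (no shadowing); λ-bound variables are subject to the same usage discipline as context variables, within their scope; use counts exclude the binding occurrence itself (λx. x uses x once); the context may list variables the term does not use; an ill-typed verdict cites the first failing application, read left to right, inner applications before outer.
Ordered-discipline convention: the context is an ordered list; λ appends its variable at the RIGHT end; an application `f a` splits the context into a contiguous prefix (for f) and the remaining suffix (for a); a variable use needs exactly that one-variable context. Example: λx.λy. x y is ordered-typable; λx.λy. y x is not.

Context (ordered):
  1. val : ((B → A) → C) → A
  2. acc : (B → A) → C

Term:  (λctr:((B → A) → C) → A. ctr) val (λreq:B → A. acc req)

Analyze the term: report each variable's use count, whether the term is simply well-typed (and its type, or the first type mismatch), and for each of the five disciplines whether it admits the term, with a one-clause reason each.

use counts: val: 1; acc: 1; ctr [bound]: 1; req [bound]: 1
uses in reading order: ctr, val, acc, req
typing: the term checks, with type A
ordered ✓ (one use each (val, acc, ctr, req); ordered split holds)
linear ✓ (each of val, acc, ctr, req used exactly once)
affine ✓ (no duplicate uses among val, acc, ctr, req)
relevant ✓ (none of val, acc, ctr, req goes unused)
unrestricted ✓ (well-typed at A; no restrictions here)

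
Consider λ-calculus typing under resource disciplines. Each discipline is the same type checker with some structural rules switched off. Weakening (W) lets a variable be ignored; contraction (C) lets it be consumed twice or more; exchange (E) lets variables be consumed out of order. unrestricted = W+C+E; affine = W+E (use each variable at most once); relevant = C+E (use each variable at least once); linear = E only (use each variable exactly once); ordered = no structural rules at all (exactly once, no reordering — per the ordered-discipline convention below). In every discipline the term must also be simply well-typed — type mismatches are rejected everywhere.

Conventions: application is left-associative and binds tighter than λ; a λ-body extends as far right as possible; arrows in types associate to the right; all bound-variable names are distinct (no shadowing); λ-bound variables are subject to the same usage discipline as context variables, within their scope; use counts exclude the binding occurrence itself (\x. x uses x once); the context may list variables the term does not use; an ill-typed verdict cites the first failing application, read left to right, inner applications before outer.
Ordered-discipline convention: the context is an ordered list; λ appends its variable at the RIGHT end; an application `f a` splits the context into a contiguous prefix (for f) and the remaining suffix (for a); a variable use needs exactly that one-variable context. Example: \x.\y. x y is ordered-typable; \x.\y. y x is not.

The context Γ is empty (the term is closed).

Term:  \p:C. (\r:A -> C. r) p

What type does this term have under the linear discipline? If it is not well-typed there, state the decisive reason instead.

not well-typed under linear — not simply typable
use counts: p [bound]=1, r [bound]=1
left-to-right use order: r, p
typing: ill-typed: a function awaiting A -> C gets C
all disciplines: ordered ✗; linear ✗; affine ✗; relevant ✗; unrestricted ✗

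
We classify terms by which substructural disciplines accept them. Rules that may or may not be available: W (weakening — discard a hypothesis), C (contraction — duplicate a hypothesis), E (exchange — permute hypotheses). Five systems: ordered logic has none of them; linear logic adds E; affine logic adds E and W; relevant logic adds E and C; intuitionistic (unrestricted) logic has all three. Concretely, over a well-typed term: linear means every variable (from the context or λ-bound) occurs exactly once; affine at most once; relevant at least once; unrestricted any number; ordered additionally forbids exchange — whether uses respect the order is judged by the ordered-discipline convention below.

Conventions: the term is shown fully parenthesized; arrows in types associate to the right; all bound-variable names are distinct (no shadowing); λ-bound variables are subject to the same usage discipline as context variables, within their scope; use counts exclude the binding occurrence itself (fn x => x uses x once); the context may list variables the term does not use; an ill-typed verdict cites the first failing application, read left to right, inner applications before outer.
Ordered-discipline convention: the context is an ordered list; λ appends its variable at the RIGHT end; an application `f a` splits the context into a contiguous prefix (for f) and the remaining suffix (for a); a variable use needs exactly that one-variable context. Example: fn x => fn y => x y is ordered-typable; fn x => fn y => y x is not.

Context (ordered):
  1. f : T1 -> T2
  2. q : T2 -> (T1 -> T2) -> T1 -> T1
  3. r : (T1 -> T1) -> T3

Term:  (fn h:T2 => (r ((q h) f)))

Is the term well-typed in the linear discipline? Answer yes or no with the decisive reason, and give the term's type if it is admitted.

yes — each of f, q, r, h used exactly once; term : T2 -> T3
variable uses: f=1, q=1, r=1, h [bound]=1
order of uses: r, q, h, f
typing: the term checks, with type T2 -> T3
per-discipline verdicts: ordered ✗ · linear ✓ · affine ✓ · relevant ✓ · unrestricted ✓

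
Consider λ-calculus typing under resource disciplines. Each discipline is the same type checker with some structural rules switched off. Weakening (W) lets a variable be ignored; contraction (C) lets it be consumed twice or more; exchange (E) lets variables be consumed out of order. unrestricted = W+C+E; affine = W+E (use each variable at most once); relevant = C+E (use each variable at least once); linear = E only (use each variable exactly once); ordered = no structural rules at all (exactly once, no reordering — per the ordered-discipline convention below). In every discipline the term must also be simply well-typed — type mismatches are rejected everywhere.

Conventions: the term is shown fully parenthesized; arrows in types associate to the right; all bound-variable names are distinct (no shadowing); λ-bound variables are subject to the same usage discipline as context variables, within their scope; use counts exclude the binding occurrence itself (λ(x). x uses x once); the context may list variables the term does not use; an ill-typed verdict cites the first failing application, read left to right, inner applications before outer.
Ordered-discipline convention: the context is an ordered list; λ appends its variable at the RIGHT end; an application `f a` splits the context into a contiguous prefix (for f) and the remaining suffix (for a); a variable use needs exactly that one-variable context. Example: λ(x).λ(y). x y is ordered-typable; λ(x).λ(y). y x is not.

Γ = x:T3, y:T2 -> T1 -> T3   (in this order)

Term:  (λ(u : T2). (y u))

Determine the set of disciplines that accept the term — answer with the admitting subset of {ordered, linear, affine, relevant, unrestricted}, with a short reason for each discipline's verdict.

admitted by: affine, unrestricted
counts: x: 0×; y: 1×; u (λ-bound): 1×
use order (left to right): y, u
typing: ✓ — T2 -> T1 -> T3
ordered: ✗, needs weakening: x unused
linear: ✗, needs weakening: x unused
affine: ✓, none of x, y, u used more than once
relevant: ✗, needs weakening: x unused
unrestricted: ✓, well-typed at T2 -> T1 -> T3; no restrictions here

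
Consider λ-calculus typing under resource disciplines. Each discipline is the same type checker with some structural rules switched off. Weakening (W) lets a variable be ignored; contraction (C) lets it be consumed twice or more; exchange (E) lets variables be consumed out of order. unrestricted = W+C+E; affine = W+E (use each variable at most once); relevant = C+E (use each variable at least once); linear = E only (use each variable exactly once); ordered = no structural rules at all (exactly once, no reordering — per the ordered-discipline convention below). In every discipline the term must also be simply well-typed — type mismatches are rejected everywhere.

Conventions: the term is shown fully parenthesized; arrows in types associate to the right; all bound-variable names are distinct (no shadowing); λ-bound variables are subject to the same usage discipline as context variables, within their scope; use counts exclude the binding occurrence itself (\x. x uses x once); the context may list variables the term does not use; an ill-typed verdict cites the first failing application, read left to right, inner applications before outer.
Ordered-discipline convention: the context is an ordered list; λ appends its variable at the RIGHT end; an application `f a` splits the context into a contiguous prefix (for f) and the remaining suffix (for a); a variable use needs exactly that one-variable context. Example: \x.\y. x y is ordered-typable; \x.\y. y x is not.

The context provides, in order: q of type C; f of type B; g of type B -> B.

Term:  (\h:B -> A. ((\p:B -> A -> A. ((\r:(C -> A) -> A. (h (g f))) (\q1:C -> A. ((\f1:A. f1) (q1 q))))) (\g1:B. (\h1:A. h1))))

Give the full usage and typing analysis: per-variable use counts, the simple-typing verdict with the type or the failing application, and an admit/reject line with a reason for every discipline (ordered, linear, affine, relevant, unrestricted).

variable uses: q=1; f=1; g=1; h (bound)=1; p (bound)=0; r (bound)=0; q1 (bound)=1; f1 (bound)=1; g1 (bound)=0; h1 (bound)=1
uses in reading order: h, g, f, f1, q1, q, h1
typing: ✓ — (B -> A) -> A
ordered: ✗ — p, r, g1 left unused
linear: ✗ — p, r, g1 left unused
affine: ✓ — q, f, g, h, p, r, q1, f1, g1, h1: no repeats, contraction unneeded
relevant: ✗ — p, r, g1 left unused
unrestricted: ✓ — simply typable at (B -> A) -> A; W, C, E all held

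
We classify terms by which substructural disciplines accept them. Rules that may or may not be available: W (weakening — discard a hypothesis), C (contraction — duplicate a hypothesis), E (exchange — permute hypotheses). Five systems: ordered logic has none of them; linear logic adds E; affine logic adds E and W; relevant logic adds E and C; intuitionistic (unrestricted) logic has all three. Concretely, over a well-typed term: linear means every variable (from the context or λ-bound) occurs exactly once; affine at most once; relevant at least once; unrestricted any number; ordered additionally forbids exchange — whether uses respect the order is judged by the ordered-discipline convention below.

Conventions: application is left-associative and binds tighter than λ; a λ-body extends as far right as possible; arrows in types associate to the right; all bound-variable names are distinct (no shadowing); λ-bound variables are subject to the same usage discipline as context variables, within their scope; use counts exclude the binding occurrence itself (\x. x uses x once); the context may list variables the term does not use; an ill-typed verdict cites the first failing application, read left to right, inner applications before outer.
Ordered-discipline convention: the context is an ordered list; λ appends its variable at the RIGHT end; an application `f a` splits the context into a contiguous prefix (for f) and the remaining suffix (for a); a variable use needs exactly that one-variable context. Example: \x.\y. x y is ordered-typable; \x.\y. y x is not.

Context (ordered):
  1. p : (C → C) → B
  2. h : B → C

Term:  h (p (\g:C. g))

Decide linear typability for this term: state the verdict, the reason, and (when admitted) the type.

yes — p, h, g: one use apiece; term : C
usage: p: 1×; h: 1×; g (λ-bound): 1×
uses in reading order: h, p, g
typing: the term checks, with type C
per-discipline verdicts: ordered ✗ | linear ✓ | affine ✓ | relevant ✓ | unrestricted ✓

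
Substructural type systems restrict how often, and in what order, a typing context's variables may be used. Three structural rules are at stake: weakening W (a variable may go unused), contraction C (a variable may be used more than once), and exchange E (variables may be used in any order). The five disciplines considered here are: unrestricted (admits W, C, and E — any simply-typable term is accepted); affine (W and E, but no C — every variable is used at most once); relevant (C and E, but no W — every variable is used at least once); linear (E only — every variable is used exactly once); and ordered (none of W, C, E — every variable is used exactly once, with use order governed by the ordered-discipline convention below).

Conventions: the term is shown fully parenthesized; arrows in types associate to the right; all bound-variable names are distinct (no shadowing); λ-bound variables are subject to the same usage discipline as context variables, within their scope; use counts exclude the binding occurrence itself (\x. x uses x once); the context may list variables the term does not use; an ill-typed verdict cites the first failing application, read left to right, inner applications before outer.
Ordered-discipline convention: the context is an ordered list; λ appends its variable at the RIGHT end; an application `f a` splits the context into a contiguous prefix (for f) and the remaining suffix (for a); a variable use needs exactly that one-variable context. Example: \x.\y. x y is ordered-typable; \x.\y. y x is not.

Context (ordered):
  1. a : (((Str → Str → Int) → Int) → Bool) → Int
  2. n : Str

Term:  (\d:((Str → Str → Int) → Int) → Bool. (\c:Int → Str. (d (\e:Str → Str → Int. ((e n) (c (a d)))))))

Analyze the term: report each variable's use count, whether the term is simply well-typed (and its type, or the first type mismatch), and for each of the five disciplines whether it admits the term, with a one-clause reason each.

counts: a=1; n=1; d (λ-bound)=2; c (λ-bound)=1; e (λ-bound)=1
use order (left to right): d, e, n, c, a, d
typing: well-typed — term : (((Str → Str → Int) → Int) → Bool) → (Int → Str) → Bool
ordered ✗ (repeated use of d ×2)
linear ✗ (repeated use of d ×2)
affine ✗ (repeated use of d ×2)
relevant ✓ (none of a, n, d, c, e goes unused)
unrestricted ✓ (type-checks ((((Str → Str → Int) → Int) → Bool) → (Int → Str) → Bool) and nothing is barred)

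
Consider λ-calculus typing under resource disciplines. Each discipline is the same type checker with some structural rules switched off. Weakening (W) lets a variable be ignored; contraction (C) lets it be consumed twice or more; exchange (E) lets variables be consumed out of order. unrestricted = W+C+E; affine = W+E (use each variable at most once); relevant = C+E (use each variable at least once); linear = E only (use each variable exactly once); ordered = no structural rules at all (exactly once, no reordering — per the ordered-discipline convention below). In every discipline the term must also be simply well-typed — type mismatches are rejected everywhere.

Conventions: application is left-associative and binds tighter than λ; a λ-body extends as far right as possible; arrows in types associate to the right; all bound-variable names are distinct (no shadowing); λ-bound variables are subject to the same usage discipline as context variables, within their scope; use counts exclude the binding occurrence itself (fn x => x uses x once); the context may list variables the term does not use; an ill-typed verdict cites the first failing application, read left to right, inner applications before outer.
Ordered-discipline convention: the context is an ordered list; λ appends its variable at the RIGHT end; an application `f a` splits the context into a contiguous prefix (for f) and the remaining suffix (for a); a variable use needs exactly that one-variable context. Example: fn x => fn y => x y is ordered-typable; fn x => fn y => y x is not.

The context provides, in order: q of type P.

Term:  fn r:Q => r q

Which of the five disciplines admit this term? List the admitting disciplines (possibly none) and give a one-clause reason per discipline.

accepted by: none
counts: q: 1×; r (bound): 1×
uses in reading order: r, q
typing: ill-typed: non-function type Q applied to an argument
ordered: ✗ — not simply typable
linear: ✗ — fails simple typing
affine: ✗ — a type mismatch blocks all five
relevant: ✗ — the type mismatch rejects it
unrestricted: ✗ — not simply typable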